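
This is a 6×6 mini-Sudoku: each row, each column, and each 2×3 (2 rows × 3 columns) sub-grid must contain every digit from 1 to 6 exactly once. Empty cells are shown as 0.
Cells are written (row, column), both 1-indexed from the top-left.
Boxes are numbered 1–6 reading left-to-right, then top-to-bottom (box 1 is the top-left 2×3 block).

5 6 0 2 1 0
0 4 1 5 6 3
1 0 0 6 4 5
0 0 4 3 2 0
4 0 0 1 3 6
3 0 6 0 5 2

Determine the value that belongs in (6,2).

Row 6 already contains {2, 3, 5, 6}.
Column 2 already contains {4, 6}.
Its 2×3 block (box 5) already contains {3, 4, 6}.
The only value from 1–6 not eliminated is 1, so (6,2) = 1.

1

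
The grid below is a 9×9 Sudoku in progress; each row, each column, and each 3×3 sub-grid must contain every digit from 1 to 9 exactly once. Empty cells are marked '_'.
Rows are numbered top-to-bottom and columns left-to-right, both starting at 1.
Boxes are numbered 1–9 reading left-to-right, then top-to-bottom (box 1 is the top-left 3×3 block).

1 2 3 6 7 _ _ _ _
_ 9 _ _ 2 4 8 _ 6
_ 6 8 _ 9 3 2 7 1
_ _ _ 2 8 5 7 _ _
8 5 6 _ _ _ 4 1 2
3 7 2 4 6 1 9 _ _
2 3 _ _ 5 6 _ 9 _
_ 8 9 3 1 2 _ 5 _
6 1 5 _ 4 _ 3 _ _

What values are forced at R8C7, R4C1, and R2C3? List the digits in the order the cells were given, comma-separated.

6,9,7

For R8C7:
  Row 8 already contains {1, 2, 3, 5, 8, 9}.
  Column 7 already contains {2, 3, 4, 7, 8, 9}.
  Its 3×3 block (box 9) already contains {3, 5, 9}.
  The only value from 1–9 not eliminated is 6, so R8C7 = 6.
For R4C1:
  Consider where 9 can go in column 1.
  R2C1 is out (row 2 already has a 9).
  R3C1 is out (row 3 already has a 9).
  R8C1 is out (row 8 already has a 9).
  So the only cell in column 1 that can hold 9 is R4C1.
  So R4C1 = 9.
For R2C3:
  Row 2 already contains {2, 4, 6, 8, 9}.
  Column 3 already contains {2, 3, 5, 6, 8, 9}.
  Its 3×3 block (box 1) already contains {1, 2, 3, 6, 8, 9}.
  The only value from 1–9 not eliminated is 7, so R2C3 = 7.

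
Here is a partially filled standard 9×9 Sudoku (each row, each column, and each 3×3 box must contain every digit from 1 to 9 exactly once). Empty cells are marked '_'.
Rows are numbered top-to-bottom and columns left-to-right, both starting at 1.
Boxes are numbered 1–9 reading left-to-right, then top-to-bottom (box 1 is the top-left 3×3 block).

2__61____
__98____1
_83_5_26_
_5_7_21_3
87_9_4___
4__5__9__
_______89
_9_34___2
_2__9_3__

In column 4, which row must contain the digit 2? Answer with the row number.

Consider where 2 can go in column 4.
R3C4 is out (row 3 already has a 2).
R9C4 is out (row 9 already has a 2).
So the only cell in column 4 that can hold 2 is R7C4.
That is row 7.

7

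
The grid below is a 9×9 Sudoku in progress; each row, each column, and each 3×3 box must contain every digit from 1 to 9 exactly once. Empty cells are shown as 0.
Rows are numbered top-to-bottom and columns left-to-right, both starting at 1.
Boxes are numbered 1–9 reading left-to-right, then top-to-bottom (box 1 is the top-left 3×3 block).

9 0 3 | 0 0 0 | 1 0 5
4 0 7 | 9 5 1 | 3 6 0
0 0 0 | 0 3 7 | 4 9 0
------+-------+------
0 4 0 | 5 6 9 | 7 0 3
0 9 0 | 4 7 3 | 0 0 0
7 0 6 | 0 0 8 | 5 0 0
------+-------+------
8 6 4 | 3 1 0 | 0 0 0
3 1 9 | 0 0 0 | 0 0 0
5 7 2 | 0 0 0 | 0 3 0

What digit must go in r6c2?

3

Cell r6c2 itself could take any of {2, 3} by direct elimination.
Consider where 3 can go in row 6.
r6c4 is out (column 4 already has a 3).
r6c5 is out (column 5 already has a 3).
r6c8 is out (column 8 already has a 3).
r6c9 is out (column 9 already has a 3).
So the only cell in row 6 that can hold 3 is r6c2.
Therefore r6c2 = 3.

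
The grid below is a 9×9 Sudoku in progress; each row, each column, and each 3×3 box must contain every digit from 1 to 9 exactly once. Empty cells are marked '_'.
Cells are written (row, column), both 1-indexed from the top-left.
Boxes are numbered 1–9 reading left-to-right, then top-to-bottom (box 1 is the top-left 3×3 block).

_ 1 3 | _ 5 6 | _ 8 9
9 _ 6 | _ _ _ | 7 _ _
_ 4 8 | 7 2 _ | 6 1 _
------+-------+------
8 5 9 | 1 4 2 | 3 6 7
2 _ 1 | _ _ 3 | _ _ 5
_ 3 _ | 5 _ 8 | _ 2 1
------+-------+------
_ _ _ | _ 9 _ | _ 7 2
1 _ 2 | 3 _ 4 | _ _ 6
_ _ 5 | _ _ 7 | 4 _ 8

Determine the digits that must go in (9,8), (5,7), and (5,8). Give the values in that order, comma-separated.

For (9,8):
  Consider where 3 can go in box 9.
  (7,7) is out (column 7 already has a 3).
  (8,7) is out (row 8 already has a 3).
  (8,8) is out (row 8 already has a 3).
  So the only cell in box 9 that can hold 3 is (9,8).
  So (9,8) = 3.
For (5,7):
  Consider where 8 can go in column 7.
  (1,7) is out (row 1 already has a 8).
  (6,7) is out (row 6 already has a 8).
  (7,7) is out (box 9 already has a 8).
  (8,7) is out (box 9 already has a 8).
  So the only cell in column 7 that can hold 8 is (5,7).
  So (5,7) = 8.
For (5,8):
  Consider where 4 can go in row 5.
  (5,2) is out (column 2 already has a 4).
  (5,4) is out (box 5 already has a 4).
  (5,5) is out (column 5 already has a 4).
  (5,7) is out (column 7 already has a 4).
  So the only cell in row 5 that can hold 4 is (5,8).
  So (5,8) = 4.

3,8,4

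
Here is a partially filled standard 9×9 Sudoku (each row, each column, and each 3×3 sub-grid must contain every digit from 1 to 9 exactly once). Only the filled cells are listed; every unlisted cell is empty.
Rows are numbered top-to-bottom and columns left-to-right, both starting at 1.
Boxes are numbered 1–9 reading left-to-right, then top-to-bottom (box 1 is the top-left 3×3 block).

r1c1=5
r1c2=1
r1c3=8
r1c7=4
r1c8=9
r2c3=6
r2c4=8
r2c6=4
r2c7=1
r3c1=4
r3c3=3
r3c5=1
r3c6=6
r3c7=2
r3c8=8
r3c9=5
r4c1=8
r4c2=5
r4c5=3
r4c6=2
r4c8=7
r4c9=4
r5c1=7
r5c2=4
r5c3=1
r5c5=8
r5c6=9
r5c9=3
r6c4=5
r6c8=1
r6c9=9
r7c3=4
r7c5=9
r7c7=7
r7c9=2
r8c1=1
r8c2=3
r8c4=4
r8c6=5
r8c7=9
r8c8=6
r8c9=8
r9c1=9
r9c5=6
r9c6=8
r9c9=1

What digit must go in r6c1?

3

Cell r6c1 itself could take any of {2, 3, 6} by direct elimination.
Consider where 3 can go in row 6.
r6c2 is out (column 2 already has a 3).
r6c3 is out (column 3 already has a 3).
r6c5 is out (column 5 already has a 3).
r6c6 is out (box 5 already has a 3).
r6c7 is out (box 6 already has a 3).
So the only cell in row 6 that can hold 3 is r6c1.
Therefore r6c1 = 3.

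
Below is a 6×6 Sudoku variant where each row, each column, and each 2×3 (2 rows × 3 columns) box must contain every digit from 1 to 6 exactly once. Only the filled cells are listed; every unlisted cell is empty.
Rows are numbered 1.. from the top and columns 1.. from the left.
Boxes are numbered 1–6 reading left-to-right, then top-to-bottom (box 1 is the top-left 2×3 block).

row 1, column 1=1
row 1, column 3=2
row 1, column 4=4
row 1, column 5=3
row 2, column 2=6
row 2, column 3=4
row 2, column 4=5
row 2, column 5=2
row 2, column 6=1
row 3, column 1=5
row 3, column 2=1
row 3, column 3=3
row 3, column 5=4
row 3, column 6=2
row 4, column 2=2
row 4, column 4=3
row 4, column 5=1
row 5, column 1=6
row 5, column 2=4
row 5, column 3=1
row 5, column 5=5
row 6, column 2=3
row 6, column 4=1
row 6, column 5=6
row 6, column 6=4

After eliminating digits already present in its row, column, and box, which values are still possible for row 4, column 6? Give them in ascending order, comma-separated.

Row 4 already contains {1, 2, 3}.
Column 6 already contains {1, 2, 4}.
Its 2×3 block (box 4) already contains {1, 2, 3, 4}.
Removing those from 1–6 leaves {5, 6} as the candidates for row 4, column 6.

5,6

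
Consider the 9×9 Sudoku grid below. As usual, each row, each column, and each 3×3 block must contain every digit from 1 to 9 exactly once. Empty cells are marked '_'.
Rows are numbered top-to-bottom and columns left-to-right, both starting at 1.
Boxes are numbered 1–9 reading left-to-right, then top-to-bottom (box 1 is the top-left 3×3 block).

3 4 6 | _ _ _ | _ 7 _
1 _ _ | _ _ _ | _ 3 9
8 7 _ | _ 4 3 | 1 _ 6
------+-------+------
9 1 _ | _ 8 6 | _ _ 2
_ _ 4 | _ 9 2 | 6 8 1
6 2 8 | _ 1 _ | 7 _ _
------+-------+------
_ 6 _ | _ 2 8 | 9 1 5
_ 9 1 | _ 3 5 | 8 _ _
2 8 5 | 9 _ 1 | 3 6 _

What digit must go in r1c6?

Row 1 already contains {3, 4, 6, 7}.
Column 6 already contains {1, 2, 3, 5, 6, 8}.
Its 3×3 block (box 2) already contains {3, 4}.
The only value from 1–9 not eliminated is 9, so r1c6 = 9.

9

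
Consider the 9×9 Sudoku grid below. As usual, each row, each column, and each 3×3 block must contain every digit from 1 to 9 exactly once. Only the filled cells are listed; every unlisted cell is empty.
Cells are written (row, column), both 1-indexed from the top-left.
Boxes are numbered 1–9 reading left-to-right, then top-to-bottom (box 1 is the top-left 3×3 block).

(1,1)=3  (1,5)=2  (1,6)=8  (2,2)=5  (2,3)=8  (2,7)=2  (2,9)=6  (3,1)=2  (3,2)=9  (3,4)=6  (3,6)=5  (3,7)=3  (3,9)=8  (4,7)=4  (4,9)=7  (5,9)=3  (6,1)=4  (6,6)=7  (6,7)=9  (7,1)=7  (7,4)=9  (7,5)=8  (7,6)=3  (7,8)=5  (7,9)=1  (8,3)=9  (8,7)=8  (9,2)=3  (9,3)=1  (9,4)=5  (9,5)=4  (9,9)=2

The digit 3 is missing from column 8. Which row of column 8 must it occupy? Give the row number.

Consider where 3 can go in column 8.
(1,8) is out (row 1 already has a 3). (2,8) is out (box 3 already has a 3). (3,8) is out (row 3 already has a 3). (4,8) is out (box 6 already has a 3). The remaining empty cells in column 8 are similarly blocked.
So the only cell in column 8 that can hold 3 is (8,8).
That is row 8.

8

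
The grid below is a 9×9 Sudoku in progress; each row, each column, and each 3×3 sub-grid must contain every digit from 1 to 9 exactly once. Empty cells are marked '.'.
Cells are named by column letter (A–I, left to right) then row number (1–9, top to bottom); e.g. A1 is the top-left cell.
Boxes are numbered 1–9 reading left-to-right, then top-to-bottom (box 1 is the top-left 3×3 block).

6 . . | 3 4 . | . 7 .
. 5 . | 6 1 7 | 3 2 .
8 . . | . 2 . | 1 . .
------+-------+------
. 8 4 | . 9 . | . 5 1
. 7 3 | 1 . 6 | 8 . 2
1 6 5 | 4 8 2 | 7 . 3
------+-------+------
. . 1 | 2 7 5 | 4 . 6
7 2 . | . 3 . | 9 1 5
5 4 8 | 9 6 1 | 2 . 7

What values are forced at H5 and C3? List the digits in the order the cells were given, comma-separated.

For H5:
  Consider where 4 can go in row 5.
  A5 is out (box 4 already has a 4).
  E5 is out (column E already has a 4).
  So the only cell in row 5 that can hold 4 is H5.
  So H5 = 4.
For C3:
  Consider where 7 can go in box 1.
  B1 is out (row 1 already has a 7).
  C1 is out (row 1 already has a 7).
  A2 is out (row 2 already has a 7).
  C2 is out (row 2 already has a 7).
  B3 is out (column B already has a 7).
  So the only cell in box 1 that can hold 7 is C3.
  So C3 = 7.

4,7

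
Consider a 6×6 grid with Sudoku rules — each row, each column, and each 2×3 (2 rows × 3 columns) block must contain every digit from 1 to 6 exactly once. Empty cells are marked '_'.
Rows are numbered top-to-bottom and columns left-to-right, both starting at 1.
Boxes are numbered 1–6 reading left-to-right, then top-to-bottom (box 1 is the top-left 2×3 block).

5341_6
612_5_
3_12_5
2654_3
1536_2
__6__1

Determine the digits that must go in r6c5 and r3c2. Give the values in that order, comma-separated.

For r6c5:
  Consider where 3 can go in column 5.
  r1c5 is out (row 1 already has a 3).
  r3c5 is out (row 3 already has a 3).
  r4c5 is out (row 4 already has a 3).
  r5c5 is out (row 5 already has a 3).
  So the only cell in column 5 that can hold 3 is r6c5.
  So r6c5 = 3.
For r3c2:
  Row 3 already contains {1, 2, 3, 5}.
  Column 2 already contains {1, 3, 5, 6}.
  Its 2×3 block (box 3) already contains {1, 2, 3, 5, 6}.
  The only value from 1–6 not eliminated is 4, so r3c2 = 4.

3,4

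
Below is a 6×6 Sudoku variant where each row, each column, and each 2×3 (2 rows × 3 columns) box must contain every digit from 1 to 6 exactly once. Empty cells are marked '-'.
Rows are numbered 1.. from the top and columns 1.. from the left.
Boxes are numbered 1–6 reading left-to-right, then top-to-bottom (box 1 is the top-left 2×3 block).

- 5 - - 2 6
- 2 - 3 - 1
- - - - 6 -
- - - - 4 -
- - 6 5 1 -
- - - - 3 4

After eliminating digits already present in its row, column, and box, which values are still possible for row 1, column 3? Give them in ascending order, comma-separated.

1,3,4

Row 1 already contains {2, 5, 6}.
Column 3 already contains {6}.
Its 2×3 block (box 1) already contains {2, 5}.
Removing those from 1–6 leaves {1, 3, 4} as the candidates for row 1, column 3.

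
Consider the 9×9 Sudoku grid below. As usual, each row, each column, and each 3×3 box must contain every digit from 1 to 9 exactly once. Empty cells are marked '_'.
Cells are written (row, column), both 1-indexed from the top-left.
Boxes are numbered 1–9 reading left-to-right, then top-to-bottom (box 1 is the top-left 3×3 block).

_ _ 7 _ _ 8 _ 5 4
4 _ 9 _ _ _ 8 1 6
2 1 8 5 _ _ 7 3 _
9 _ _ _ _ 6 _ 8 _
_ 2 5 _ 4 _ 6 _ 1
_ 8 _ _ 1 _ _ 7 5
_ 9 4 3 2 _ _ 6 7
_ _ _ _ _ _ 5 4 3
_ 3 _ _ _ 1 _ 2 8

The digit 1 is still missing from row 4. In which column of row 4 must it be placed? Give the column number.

Consider where 1 can go in row 4.
(4,2) is out (column 2 already has a 1).
(4,4) is out (box 5 already has a 1).
(4,5) is out (column 5 already has a 1).
(4,7) is out (box 6 already has a 1).
(4,9) is out (column 9 already has a 1).
So the only cell in row 4 that can hold 1 is (4,3).
That is column 3.

3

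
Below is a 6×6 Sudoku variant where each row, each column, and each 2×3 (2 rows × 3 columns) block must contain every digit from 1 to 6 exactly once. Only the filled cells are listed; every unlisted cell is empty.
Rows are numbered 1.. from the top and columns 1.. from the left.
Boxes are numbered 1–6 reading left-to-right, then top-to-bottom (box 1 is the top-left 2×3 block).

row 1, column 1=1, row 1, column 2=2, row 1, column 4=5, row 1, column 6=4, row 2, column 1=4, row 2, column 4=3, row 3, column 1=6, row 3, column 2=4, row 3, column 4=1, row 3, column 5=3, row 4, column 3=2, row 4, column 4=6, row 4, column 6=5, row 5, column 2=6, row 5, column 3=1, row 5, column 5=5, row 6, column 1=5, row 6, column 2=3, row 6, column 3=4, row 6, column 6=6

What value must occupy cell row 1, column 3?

Cell row 1, column 3 itself could take any of {3, 6} by direct elimination.
Consider where 3 can go in box 1.
row 2, column 2 is out (row 2 already has a 3).
row 2, column 3 is out (row 2 already has a 3).
So the only cell in box 1 that can hold 3 is row 1, column 3.
Therefore row 1, column 3 = 3.

3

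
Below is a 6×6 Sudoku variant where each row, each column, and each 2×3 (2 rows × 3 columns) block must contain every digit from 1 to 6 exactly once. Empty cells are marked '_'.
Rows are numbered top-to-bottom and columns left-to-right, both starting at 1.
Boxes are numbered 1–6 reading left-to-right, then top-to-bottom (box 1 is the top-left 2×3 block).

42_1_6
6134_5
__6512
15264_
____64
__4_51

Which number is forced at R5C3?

1

Cell R5C3 itself could take any of {1, 5} by direct elimination.
Consider where 1 can go in box 5.
R5C1 is out (column 1 already has a 1).
R5C2 is out (column 2 already has a 1).
R6C1 is out (row 6 already has a 1).
R6C2 is out (row 6 already has a 1).
So the only cell in box 5 that can hold 1 is R5C3.
Therefore R5C3 = 1.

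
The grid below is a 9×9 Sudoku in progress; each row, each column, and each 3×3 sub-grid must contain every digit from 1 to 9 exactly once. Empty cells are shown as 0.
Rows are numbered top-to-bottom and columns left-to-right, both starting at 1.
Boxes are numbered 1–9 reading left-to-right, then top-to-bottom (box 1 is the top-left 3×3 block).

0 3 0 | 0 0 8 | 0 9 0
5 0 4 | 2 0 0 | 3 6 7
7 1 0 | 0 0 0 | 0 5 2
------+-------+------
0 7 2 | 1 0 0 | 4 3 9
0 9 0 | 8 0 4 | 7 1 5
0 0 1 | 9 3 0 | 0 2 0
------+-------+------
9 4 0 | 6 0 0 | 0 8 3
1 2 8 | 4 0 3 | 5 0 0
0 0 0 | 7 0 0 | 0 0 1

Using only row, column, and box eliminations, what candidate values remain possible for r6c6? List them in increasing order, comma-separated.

Row 6 already contains {1, 2, 3, 9}.
Column 6 already contains {3, 4, 8}.
Its 3×3 block (box 5) already contains {1, 3, 4, 8, 9}.
Removing those from 1–9 leaves {5, 6, 7} as the candidates for r6c6.

5,6,7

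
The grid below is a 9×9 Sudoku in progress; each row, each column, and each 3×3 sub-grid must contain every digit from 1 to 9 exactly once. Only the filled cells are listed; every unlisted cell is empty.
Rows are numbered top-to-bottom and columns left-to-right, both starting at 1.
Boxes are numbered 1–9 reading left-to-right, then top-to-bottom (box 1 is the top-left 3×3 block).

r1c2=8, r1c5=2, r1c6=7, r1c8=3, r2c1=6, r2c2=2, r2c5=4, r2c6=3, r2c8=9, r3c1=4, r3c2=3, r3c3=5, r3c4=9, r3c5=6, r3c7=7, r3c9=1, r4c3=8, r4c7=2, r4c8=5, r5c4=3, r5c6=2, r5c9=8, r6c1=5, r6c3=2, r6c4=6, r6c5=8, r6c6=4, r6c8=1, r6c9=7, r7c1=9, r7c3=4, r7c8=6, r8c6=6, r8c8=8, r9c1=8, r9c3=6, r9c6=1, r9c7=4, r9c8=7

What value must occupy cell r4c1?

3

Cell r4c1 itself could take any of {1, 3, 7} by direct elimination.
Consider where 3 can go in box 4.
r4c2 is out (column 2 already has a 3).
r5c1 is out (row 5 already has a 3).
r5c2 is out (row 5 already has a 3).
r5c3 is out (row 5 already has a 3).
r6c2 is out (column 2 already has a 3).
So the only cell in box 4 that can hold 3 is r4c1.
Therefore r4c1 = 3.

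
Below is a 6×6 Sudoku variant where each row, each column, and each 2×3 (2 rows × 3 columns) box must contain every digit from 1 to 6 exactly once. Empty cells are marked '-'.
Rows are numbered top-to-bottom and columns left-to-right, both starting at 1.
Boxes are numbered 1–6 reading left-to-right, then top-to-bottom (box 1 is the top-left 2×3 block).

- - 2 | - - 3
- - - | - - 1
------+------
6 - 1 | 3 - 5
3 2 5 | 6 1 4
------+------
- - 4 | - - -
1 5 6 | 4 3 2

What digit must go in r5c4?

1

Cell r5c4 itself could take any of {1, 5} by direct elimination.
Consider where 1 can go in column 4.
r1c4 is out (box 2 already has a 1).
r2c4 is out (row 2 already has a 1).
So the only cell in column 4 that can hold 1 is r5c4.
Therefore r5c4 = 1.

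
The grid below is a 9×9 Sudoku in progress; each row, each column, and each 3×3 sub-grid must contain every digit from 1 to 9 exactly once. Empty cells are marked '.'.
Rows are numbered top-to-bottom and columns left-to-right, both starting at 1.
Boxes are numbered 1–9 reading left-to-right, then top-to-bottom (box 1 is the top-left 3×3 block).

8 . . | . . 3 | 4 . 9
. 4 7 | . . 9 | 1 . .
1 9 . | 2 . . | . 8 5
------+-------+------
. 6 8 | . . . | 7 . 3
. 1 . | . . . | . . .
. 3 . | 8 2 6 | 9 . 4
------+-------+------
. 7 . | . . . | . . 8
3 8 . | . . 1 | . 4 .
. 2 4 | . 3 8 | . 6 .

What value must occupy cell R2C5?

Cell R2C5 itself could take any of {5, 6, 8} by direct elimination.
Consider where 8 can go in box 2.
R1C4 is out (row 1 already has a 8).
R1C5 is out (row 1 already has a 8).
R2C4 is out (column 4 already has a 8).
R3C5 is out (row 3 already has a 8).
R3C6 is out (row 3 already has a 8).
So the only cell in box 2 that can hold 8 is R2C5.
Therefore R2C5 = 8.

8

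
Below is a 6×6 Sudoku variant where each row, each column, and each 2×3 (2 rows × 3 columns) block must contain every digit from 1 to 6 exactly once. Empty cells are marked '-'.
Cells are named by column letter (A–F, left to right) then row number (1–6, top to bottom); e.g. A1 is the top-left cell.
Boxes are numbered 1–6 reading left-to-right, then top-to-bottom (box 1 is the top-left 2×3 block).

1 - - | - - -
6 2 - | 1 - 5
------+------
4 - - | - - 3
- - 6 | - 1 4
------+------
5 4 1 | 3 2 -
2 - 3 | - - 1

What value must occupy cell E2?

3

Cell E2 itself could take any of {3, 4} by direct elimination.
Consider where 3 can go in row 2.
C2 is out (column C already has a 3).
So the only cell in row 2 that can hold 3 is E2.
Therefore E2 = 3.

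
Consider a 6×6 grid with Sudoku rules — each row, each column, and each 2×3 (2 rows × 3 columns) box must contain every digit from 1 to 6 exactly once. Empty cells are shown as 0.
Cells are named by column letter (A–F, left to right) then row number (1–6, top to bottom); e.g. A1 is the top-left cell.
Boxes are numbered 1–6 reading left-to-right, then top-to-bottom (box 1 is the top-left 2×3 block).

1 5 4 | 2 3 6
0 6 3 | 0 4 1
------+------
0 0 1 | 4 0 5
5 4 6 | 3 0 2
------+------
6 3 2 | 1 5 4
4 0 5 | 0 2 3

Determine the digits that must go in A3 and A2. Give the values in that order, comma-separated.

3,2

For A3:
  Consider where 3 can go in column A.
  A2 is out (row 2 already has a 3).
  So the only cell in column A that can hold 3 is A3.
  So A3 = 3.
For A2:
  Row 2 already contains {1, 3, 4, 6}.
  Column A already contains {1, 4, 5, 6}.
  Its 2×3 block (box 1) already contains {1, 3, 4, 5, 6}.
  The only value from 1–6 not eliminated is 2, so A2 = 2.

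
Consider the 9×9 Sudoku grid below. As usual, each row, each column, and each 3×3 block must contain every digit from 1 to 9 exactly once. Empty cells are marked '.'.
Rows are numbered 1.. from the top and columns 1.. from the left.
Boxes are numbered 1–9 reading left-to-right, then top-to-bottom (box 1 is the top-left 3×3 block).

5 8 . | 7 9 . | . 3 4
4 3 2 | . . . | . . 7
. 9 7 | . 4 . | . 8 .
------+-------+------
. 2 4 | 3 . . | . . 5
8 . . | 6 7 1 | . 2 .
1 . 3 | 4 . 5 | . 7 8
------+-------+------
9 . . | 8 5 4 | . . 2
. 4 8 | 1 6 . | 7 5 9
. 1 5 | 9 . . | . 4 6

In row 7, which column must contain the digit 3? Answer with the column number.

7

Consider where 3 can go in row 7.
row 7, column 2 is out (column 2 already has a 3).
row 7, column 3 is out (column 3 already has a 3).
row 7, column 8 is out (column 8 already has a 3).
So the only cell in row 7 that can hold 3 is row 7, column 7.
That is column 7.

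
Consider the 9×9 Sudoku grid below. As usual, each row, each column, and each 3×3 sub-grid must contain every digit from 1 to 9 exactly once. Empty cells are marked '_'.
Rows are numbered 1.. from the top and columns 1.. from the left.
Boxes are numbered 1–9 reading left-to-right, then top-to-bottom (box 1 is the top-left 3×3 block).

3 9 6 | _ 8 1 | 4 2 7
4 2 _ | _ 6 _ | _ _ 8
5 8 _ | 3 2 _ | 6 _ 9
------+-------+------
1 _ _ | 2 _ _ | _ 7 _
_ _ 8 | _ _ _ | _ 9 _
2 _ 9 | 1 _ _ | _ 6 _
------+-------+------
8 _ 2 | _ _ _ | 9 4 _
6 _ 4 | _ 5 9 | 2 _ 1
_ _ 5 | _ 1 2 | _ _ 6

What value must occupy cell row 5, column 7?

1

Cell row 5, column 7 itself could take any of {1, 3, 5} by direct elimination.
Consider where 1 can go in box 6.
row 4, column 7 is out (row 4 already has a 1).
row 4, column 9 is out (row 4 already has a 1).
row 5, column 9 is out (column 9 already has a 1).
row 6, column 7 is out (row 6 already has a 1).
row 6, column 9 is out (row 6 already has a 1).
So the only cell in box 6 that can hold 1 is row 5, column 7.
Therefore row 5, column 7 = 1.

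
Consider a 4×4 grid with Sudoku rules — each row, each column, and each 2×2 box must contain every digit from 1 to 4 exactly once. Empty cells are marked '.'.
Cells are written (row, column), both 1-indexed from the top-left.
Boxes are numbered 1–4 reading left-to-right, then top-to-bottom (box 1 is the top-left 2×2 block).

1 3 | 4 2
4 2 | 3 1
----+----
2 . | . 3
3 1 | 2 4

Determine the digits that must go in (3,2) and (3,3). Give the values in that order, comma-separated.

For (3,2):
  Row 3 already contains {2, 3}.
  Column 2 already contains {1, 2, 3}.
  Its 2×2 block (box 3) already contains {1, 2, 3}.
  The only value from 1–4 not eliminated is 4, so (3,2) = 4.
For (3,3):
  Row 3 already contains {2, 3}.
  Column 3 already contains {2, 3, 4}.
  Its 2×2 block (box 4) already contains {2, 3, 4}.
  The only value from 1–4 not eliminated is 1, so (3,3) = 1.

4,1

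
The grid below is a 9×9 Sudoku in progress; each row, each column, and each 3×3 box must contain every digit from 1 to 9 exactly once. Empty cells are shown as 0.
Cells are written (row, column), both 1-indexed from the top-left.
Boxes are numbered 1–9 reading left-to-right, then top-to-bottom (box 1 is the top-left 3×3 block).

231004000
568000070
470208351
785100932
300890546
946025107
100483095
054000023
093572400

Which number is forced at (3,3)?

Row 3 already contains {1, 2, 3, 4, 5, 7, 8}.
Column 3 already contains {1, 3, 4, 5, 6, 8}.
Its 3×3 block (box 1) already contains {1, 2, 3, 4, 5, 6, 7, 8}.
The only value from 1–9 not eliminated is 9, so (3,3) = 9.

9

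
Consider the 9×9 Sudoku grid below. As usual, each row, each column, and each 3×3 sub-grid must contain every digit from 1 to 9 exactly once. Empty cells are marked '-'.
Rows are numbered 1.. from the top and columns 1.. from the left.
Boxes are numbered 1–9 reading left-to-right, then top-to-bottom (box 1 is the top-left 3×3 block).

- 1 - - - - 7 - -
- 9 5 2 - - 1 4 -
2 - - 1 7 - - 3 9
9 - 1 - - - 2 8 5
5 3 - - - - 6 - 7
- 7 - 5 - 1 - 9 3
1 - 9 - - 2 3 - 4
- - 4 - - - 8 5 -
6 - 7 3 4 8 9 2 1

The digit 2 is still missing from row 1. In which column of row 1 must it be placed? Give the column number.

9

Consider where 2 can go in row 1.
row 1, column 1 is out (column 1 already has a 2). row 1, column 3 is out (box 1 already has a 2). row 1, column 4 is out (column 4 already has a 2). row 1, column 5 is out (box 2 already has a 2). The remaining empty cells in row 1 are similarly blocked.
So the only cell in row 1 that can hold 2 is row 1, column 9.
That is column 9.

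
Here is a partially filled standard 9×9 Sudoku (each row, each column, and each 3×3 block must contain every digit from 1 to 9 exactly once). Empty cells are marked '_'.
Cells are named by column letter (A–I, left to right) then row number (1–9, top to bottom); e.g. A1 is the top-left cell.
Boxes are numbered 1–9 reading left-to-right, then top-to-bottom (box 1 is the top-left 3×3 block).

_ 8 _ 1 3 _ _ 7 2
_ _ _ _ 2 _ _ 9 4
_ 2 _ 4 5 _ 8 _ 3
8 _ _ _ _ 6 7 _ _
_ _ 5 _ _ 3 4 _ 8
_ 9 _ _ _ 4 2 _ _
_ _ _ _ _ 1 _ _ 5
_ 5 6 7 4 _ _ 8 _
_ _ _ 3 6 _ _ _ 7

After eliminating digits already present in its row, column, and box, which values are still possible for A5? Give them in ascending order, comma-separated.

1,2,6,7

Row 5 already contains {3, 4, 5, 8}.
Column A already contains {8}.
Its 3×3 block (box 4) already contains {5, 8, 9}.
Removing those from 1–9 leaves {1, 2, 6, 7} as the candidates for A5.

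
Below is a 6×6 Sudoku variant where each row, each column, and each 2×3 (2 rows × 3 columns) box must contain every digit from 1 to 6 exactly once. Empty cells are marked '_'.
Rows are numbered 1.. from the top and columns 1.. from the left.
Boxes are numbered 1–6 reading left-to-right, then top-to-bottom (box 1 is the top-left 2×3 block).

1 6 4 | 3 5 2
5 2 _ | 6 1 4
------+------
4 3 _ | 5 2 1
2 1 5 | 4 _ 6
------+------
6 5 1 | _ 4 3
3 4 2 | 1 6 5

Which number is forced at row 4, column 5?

Row 4 already contains {1, 2, 4, 5, 6}.
Column 5 already contains {1, 2, 4, 5, 6}.
Its 2×3 block (box 4) already contains {1, 2, 4, 5, 6}.
The only value from 1–6 not eliminated is 3, so row 4, column 5 = 3.

3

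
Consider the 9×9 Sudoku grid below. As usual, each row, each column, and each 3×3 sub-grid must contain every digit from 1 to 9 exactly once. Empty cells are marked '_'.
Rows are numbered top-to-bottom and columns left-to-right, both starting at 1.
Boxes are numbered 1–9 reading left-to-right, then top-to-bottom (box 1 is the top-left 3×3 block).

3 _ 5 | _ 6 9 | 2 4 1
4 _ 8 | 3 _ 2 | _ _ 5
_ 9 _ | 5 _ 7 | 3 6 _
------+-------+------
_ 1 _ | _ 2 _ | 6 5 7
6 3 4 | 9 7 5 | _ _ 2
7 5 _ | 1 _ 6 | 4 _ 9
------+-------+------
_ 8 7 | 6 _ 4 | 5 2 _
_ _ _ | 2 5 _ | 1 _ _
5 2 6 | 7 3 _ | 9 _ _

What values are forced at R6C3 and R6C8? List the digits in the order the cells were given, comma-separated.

2,3

For R6C3:
  Row 6 already contains {1, 4, 5, 6, 7, 9}.
  Column 3 already contains {4, 5, 6, 7, 8}.
  Its 3×3 block (box 4) already contains {1, 3, 4, 5, 6, 7}.
  The only value from 1–9 not eliminated is 2, so R6C3 = 2.
For R6C8:
  Consider where 3 can go in row 6.
  R6C3 is out (box 4 already has a 3).
  R6C5 is out (column 5 already has a 3).
  So the only cell in row 6 that can hold 3 is R6C8.
  So R6C8 = 3.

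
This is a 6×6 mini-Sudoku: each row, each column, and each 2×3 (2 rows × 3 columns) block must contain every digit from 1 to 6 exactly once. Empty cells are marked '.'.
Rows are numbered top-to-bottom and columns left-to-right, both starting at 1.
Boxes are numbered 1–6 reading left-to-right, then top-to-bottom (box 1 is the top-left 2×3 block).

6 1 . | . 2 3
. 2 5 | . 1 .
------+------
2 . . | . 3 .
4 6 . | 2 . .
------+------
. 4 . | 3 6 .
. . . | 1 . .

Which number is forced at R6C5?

4

Cell R6C5 itself could take any of {4, 5} by direct elimination.
Consider where 4 can go in column 5.
R4C5 is out (row 4 already has a 4).
So the only cell in column 5 that can hold 4 is R6C5.
Therefore R6C5 = 4.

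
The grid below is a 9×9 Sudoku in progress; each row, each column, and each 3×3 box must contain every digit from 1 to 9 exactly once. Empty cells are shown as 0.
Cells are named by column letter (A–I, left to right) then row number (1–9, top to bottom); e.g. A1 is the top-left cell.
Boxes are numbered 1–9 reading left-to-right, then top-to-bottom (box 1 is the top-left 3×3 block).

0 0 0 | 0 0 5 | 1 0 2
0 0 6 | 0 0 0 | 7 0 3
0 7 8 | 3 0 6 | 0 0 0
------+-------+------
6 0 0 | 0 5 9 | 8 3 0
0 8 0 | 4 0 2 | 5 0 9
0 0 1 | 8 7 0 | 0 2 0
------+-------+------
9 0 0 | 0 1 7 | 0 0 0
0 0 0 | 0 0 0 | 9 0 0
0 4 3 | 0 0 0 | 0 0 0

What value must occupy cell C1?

9

Cell C1 itself could take any of {4, 9} by direct elimination.
Consider where 9 can go in column C.
C4 is out (row 4 already has a 9).
C5 is out (row 5 already has a 9).
C7 is out (row 7 already has a 9).
C8 is out (row 8 already has a 9).
So the only cell in column C that can hold 9 is C1.
Therefore C1 = 9.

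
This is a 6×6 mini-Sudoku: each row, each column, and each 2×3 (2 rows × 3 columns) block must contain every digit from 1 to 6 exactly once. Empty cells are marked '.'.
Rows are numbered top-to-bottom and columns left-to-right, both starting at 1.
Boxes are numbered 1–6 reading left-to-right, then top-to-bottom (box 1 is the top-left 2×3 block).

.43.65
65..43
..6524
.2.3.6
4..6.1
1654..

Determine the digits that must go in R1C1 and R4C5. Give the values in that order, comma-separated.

2,1

For R1C1:
  Row 1 already contains {3, 4, 5, 6}.
  Column 1 already contains {1, 4, 6}.
  Its 2×3 block (box 1) already contains {3, 4, 5, 6}.
  The only value from 1–6 not eliminated is 2, so R1C1 = 2.
For R4C5:
  Row 4 already contains {2, 3, 6}.
  Column 5 already contains {2, 4, 6}.
  Its 2×3 block (box 4) already contains {2, 3, 4, 5, 6}.
  The only value from 1–6 not eliminated is 1, so R4C5 = 1.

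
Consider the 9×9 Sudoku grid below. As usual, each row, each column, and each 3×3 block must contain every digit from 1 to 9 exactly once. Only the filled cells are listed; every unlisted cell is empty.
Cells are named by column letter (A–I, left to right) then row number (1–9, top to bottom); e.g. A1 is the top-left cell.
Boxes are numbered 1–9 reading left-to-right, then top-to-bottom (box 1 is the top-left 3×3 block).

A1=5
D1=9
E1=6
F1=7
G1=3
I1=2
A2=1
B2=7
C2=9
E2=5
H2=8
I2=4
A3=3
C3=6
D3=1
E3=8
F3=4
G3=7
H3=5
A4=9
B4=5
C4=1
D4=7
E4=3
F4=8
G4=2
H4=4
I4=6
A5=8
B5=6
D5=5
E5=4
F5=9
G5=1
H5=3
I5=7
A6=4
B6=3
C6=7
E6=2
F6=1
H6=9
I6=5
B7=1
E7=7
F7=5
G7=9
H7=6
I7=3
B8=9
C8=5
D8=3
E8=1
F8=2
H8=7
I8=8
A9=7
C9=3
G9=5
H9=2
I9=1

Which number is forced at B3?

2

Row 3 already contains {1, 3, 4, 5, 6, 7, 8}.
Column B already contains {1, 3, 5, 6, 7, 9}.
Its 3×3 block (box 1) already contains {1, 3, 5, 6, 7, 9}.
The only value from 1–9 not eliminated is 2, so B3 = 2.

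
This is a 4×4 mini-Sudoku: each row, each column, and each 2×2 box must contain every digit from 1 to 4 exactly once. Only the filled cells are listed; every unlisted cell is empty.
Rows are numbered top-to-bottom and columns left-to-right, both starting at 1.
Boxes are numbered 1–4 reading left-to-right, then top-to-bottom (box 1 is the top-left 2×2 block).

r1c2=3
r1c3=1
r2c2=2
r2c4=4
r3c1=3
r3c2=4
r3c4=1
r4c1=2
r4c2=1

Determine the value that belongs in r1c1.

Row 1 already contains {1, 3}.
Column 1 already contains {2, 3}.
Its 2×2 block (box 1) already contains {2, 3}.
The only value from 1–4 not eliminated is 4, so r1c1 = 4.

4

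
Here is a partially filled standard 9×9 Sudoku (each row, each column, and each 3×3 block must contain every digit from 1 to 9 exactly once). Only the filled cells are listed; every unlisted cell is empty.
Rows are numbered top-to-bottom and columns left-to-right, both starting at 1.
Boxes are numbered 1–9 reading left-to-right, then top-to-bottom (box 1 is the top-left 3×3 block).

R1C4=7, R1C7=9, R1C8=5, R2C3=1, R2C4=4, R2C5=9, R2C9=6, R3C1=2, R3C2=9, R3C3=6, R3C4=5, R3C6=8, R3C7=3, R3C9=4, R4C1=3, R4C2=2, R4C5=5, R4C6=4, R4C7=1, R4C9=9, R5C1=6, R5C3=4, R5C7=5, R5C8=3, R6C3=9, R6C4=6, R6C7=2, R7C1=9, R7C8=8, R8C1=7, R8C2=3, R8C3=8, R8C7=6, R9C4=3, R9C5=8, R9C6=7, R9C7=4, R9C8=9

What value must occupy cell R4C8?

6

Cell R4C8 itself could take any of {6, 7} by direct elimination.
Consider where 6 can go in box 6.
R5C9 is out (row 5 already has a 6).
R6C8 is out (row 6 already has a 6).
R6C9 is out (row 6 already has a 6).
So the only cell in box 6 that can hold 6 is R4C8.
Therefore R4C8 = 6.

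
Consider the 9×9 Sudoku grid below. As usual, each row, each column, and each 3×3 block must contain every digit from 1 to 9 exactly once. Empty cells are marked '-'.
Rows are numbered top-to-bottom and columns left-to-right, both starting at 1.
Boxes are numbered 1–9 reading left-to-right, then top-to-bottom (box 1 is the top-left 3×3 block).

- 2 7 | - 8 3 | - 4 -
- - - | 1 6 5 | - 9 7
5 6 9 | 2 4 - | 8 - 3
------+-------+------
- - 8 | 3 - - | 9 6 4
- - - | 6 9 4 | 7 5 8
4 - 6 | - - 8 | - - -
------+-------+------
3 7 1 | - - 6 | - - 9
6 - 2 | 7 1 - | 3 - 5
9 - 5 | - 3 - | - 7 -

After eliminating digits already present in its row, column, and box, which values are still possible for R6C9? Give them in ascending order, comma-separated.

1,2

Row 6 already contains {4, 6, 8}.
Column 9 already contains {3, 4, 5, 7, 8, 9}.
Its 3×3 block (box 6) already contains {4, 5, 6, 7, 8, 9}.
Removing those from 1–9 leaves {1, 2} as the candidates for R6C9.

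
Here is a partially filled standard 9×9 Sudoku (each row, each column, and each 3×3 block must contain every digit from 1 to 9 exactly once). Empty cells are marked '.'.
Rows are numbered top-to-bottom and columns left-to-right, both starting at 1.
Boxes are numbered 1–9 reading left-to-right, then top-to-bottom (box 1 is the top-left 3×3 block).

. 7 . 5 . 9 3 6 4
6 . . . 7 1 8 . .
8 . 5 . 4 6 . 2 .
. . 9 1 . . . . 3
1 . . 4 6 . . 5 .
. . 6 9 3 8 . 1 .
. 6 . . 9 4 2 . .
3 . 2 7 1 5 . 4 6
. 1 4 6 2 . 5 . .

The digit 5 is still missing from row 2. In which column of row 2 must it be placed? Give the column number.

Consider where 5 can go in row 2.
r2c2 is out (box 1 already has a 5).
r2c3 is out (column 3 already has a 5).
r2c4 is out (column 4 already has a 5).
r2c8 is out (column 8 already has a 5).
So the only cell in row 2 that can hold 5 is r2c9.
That is column 9.

9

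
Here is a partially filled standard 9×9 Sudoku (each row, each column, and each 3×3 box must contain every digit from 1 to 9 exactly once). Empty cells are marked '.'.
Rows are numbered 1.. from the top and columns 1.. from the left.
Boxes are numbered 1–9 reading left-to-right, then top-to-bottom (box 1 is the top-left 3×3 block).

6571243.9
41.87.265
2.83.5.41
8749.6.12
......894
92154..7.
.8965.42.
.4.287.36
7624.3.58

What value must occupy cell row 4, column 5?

Row 4 already contains {1, 2, 4, 6, 7, 8, 9}.
Column 5 already contains {2, 4, 5, 7, 8}.
Its 3×3 block (box 5) already contains {4, 5, 6, 9}.
The only value from 1–9 not eliminated is 3, so row 4, column 5 = 3.

3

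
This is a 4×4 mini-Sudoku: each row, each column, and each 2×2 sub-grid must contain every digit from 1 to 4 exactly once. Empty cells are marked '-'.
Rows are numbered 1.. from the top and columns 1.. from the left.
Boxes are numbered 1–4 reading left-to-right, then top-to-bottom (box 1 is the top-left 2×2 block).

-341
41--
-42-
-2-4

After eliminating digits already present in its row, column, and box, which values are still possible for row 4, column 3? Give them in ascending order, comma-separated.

1,3

Row 4 already contains {2, 4}.
Column 3 already contains {2, 4}.
Its 2×2 block (box 4) already contains {2, 4}.
Removing those from 1–4 leaves {1, 3} as the candidates for row 4, column 3.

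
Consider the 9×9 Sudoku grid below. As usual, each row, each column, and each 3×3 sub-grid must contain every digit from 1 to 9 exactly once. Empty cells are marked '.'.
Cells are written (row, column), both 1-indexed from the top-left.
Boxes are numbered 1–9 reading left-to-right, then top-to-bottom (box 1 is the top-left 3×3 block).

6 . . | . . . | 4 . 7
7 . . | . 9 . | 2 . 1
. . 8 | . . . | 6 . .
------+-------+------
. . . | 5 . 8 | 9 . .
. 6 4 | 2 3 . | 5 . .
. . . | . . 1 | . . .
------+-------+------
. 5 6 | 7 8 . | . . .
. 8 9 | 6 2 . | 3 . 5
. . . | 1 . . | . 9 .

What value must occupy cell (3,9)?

9

Cell (3,9) itself could take any of {3, 9} by direct elimination.
Consider where 9 can go in column 9.
(4,9) is out (row 4 already has a 9).
(5,9) is out (box 6 already has a 9).
(6,9) is out (box 6 already has a 9).
(7,9) is out (box 9 already has a 9).
(9,9) is out (row 9 already has a 9).
So the only cell in column 9 that can hold 9 is (3,9).
Therefore (3,9) = 9.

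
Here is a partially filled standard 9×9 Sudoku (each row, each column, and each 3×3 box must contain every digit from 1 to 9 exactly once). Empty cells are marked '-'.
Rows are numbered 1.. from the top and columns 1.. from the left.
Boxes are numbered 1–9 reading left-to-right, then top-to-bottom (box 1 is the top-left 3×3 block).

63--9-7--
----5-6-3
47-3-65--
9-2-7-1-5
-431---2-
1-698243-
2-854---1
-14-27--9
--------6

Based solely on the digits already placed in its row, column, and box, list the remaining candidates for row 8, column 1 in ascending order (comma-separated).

3,5

Row 8 already contains {1, 2, 4, 7, 9}.
Column 1 already contains {1, 2, 4, 6, 9}.
Its 3×3 block (box 7) already contains {1, 2, 4, 8}.
Removing those from 1–9 leaves {3, 5} as the candidates for row 8, column 1.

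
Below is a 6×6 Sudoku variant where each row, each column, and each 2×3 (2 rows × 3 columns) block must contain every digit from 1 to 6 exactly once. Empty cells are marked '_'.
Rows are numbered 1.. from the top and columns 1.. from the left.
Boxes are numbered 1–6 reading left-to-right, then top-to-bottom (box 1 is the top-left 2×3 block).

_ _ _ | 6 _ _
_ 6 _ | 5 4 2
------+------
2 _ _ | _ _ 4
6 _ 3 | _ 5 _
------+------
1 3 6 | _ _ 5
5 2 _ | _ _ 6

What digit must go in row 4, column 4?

Cell row 4, column 4 itself could take any of {1, 2} by direct elimination.
Consider where 2 can go in row 4.
row 4, column 2 is out (column 2 already has a 2).
row 4, column 6 is out (column 6 already has a 2).
So the only cell in row 4 that can hold 2 is row 4, column 4.
Therefore row 4, column 4 = 2.

2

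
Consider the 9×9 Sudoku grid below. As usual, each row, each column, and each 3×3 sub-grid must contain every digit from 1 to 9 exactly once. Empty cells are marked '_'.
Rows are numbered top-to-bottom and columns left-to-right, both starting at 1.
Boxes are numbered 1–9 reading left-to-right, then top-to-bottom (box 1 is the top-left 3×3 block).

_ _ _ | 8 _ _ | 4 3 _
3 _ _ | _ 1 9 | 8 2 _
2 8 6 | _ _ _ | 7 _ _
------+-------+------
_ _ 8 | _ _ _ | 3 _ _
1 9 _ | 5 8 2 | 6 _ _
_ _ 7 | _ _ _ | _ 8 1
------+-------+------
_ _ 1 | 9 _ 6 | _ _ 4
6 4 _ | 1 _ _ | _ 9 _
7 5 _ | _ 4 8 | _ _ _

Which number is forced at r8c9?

8

Cell r8c9 itself could take any of {2, 3, 5, 7, 8} by direct elimination.
Consider where 8 can go in row 8.
r8c3 is out (column 3 already has a 8).
r8c5 is out (column 5 already has a 8).
r8c6 is out (column 6 already has a 8).
r8c7 is out (column 7 already has a 8).
So the only cell in row 8 that can hold 8 is r8c9.
Therefore r8c9 = 8.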